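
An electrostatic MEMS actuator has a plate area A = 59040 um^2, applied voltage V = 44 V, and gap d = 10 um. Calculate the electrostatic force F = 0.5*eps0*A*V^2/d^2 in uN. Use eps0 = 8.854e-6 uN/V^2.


Step 1: Identify parameters.
eps0 = 8.854e-6 uN/V^2, A = 59040 um^2, V = 44 V, d = 10 um
Step 2: Compute V^2 = 44^2 = 1936
Step 3: Compute d^2 = 10^2 = 100
Step 4: F = 0.5 * 8.854e-6 * 59040 * 1936 / 100
F = 5.06 uN


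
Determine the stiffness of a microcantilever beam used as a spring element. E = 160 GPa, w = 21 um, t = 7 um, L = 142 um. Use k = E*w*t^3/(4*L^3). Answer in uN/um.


Step 1: Convert E to consistent units (1 GPa = 1000 uN/um^2).
E = 160 GPa = 160000 uN/um^2
Step 2: Compute t^3 = 7^3 = 343
Step 3: Compute L^3 = 142^3 = 2863288
Step 4: k = 160000 * 21 * 343 / (4 * 2863288)
k = 100.6256 uN/um


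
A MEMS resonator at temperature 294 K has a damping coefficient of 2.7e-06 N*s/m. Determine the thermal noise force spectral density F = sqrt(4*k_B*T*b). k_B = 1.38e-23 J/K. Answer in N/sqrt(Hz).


Step 1: Compute 4 * k_B * T * b
= 4 * 1.38e-23 * 294 * 2.7e-06
= 4.3818e-26 N^2/Hz
Step 2: F_noise = sqrt(4.3818e-26)
F_noise = 2.09e-13 N/sqrt(Hz)


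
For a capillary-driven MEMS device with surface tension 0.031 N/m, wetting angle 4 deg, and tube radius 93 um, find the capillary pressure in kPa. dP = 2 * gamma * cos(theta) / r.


Step 1: cos(4 deg) = 0.9976
Step 2: Convert r to m: r = 93e-6 m
Step 3: dP = 2 * 0.031 * 0.9976 / 93e-6 = 665.1 Pa
Step 4: Convert Pa to kPa (divide by 1000).
dP = 0.67 kPa


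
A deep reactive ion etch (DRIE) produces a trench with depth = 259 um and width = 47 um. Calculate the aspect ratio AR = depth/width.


Step 1: AR = depth / width
Step 2: AR = 259 / 47
AR = 5.5


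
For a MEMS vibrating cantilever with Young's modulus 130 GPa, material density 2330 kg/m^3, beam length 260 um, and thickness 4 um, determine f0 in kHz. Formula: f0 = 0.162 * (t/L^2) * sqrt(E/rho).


Step 1: Convert units to SI.
t_SI = 4e-6 m, L_SI = 260e-6 m
Step 2: Calculate sqrt(E/rho).
sqrt(130e9 / 2330) = 7469.54 m/s
Step 3: Compute f0.
f0 = 0.162 * 4e-6 / (260e-6)^2 * 7469.54 = 71601.5 Hz = 71.6 kHz


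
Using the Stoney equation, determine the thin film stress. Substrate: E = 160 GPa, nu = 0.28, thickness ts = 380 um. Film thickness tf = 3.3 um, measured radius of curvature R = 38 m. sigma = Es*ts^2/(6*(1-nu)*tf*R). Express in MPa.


Step 1: Compute numerator: Es * ts^2 = 160 * 380^2 = 23104000 (GPa*um^2)
Step 2: Compute denominator (R in um): 6*(1-nu)*tf*R = 6*0.72*3.3*38e6 = 541728000.0 (um^2)
Step 3: sigma (GPa) = 23104000 / 541728000.0 = 4.2649e-02 GPa
Step 4: Convert to MPa (x1000): sigma = 42.6 MPa


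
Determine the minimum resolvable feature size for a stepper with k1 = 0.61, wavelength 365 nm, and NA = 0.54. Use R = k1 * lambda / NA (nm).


Step 1: Identify values: k1 = 0.61, lambda = 365 nm, NA = 0.54
Step 2: R = k1 * lambda / NA
R = 0.61 * 365 / 0.54
R = 412.3 nm


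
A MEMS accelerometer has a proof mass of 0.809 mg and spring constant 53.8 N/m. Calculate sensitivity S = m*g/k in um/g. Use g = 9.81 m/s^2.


Step 1: Convert mass: m = 0.809 mg = 8.09e-07 kg
Step 2: S = m * g / k = 8.09e-07 * 9.81 / 53.8
Step 3: S = 1.48e-07 m/g
Step 4: Convert to um/g: S = 0.148 um/g


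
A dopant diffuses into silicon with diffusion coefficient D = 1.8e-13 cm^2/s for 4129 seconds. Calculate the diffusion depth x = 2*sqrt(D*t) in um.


Step 1: Compute D*t = 1.8e-13 * 4129 = 7.4322e-10 cm^2
Step 2: sqrt(D*t) = 2.7262e-05 cm
Step 3: x = 2 * 2.7262e-05 cm = 5.4524e-05 cm
Step 4: Convert to um (1 cm = 1e4 um): x = 0.545 um


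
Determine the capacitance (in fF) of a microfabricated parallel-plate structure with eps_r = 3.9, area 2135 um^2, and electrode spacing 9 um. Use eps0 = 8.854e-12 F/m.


Step 1: Convert area to m^2: A = 2135e-12 m^2
Step 2: Convert gap to m: d = 9e-6 m
Step 3: C = eps0 * eps_r * A / d
C = 8.854e-12 * 3.9 * 2135e-12 / 9e-6
Step 4: Convert to fF (multiply by 1e15).
C = 8.19 fF


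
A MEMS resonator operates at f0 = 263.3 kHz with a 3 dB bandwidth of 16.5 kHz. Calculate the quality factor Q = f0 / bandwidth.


Step 1: Q = f0 / bandwidth
Step 2: Q = 263.3 / 16.5
Q = 16.0


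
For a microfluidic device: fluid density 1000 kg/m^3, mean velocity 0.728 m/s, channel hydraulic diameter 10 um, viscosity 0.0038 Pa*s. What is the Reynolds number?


Step 1: Convert Dh to meters: Dh = 10e-6 m
Step 2: Re = rho * v * Dh / mu
Re = 1000 * 0.728 * 10e-6 / 0.0038
Re = 1.916


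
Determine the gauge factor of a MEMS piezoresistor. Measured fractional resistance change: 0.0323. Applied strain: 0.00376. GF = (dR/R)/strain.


Step 1: Identify values.
dR/R = 0.0323, strain = 0.00376
Step 2: GF = (dR/R) / strain = 0.0323 / 0.00376
GF = 8.6


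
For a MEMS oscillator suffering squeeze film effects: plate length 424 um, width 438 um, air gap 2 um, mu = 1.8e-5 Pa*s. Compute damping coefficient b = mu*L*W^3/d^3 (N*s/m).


Step 1: Convert to SI.
L = 424e-6 m, W = 438e-6 m, d = 2e-6 m
Step 2: W^3 = (438e-6)^3 = 8.40e-11 m^3
Step 3: d^3 = (2e-6)^3 = 8.00e-18 m^3
Step 4: b = 1.8e-5 * 424e-6 * 8.40e-11 / 8.00e-18
b = 8.02e-02 N*s/m


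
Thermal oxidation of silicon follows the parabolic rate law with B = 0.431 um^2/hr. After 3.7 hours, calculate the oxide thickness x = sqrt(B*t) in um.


Step 1: Compute B*t = 0.431 * 3.7 = 1.5947
Step 2: x = sqrt(1.5947)
x = 1.263 um


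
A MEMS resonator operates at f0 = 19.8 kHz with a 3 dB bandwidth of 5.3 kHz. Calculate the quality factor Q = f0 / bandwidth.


Step 1: Q = f0 / bandwidth
Step 2: Q = 19.8 / 5.3
Q = 3.7


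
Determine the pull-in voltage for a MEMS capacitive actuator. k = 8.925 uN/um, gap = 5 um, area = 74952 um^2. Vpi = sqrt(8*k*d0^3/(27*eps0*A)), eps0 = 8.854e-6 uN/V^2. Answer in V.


Step 1: Compute numerator: 8 * k * d0^3 = 8 * 8.925 * 5^3 = 8925.0
Step 2: Compute denominator: 27 * eps0 * A = 27 * 8.854e-6 * 74952 = 17.917875
Step 3: Vpi = sqrt(8925.0 / 17.917875)
Vpi = 22.32 V


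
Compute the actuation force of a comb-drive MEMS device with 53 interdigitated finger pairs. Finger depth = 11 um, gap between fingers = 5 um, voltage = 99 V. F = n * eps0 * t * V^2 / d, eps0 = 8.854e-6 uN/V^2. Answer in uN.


Step 1: Parameters: n=53, eps0=8.854e-6 uN/V^2, t=11 um, V=99 V, d=5 um
Step 2: V^2 = 9801
Step 3: F = 53 * 8.854e-6 * 11 * 9801 / 5
F = 10.118 uN


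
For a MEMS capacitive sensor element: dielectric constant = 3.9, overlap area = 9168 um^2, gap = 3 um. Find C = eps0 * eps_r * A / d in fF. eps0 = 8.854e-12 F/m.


Step 1: Convert area to m^2: A = 9168e-12 m^2
Step 2: Convert gap to m: d = 3e-6 m
Step 3: C = eps0 * eps_r * A / d
C = 8.854e-12 * 3.9 * 9168e-12 / 3e-6
Step 4: Convert to fF (multiply by 1e15).
C = 105.53 fF


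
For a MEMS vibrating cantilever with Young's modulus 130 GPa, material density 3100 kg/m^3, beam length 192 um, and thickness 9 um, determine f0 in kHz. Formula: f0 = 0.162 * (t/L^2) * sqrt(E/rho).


Step 1: Convert units to SI.
t_SI = 9e-6 m, L_SI = 192e-6 m
Step 2: Calculate sqrt(E/rho).
sqrt(130e9 / 3100) = 6475.76 m/s
Step 3: Compute f0.
f0 = 0.162 * 9e-6 / (192e-6)^2 * 6475.76 = 256121.4 Hz = 256.12 kHz


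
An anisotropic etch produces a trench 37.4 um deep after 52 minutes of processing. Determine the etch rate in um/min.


Step 1: Etch rate = depth / time
Step 2: rate = 37.4 / 52
rate = 0.719 um/min


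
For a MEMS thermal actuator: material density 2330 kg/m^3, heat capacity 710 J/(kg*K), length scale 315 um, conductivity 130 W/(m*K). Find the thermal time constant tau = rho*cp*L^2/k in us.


Step 1: Convert L to m: L = 315e-6 m
Step 2: L^2 = (315e-6)^2 = 9.9225e-08 m^2
Step 3: tau = 2330 * 710 * 9.9225e-08 / 130 = 1.26267629e-03 s
Step 4: Convert to microseconds (multiply by 1e6).
tau = 1262.676 us


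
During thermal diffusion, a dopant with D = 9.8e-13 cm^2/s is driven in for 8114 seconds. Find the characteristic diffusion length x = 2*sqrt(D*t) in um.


Step 1: Compute D*t = 9.8e-13 * 8114 = 7.95172e-09 cm^2
Step 2: sqrt(D*t) = 8.91724e-05 cm
Step 3: x = 2 * 8.91724e-05 cm = 1.783448e-04 cm
Step 4: Convert to um (1 cm = 1e4 um): x = 1.783 um


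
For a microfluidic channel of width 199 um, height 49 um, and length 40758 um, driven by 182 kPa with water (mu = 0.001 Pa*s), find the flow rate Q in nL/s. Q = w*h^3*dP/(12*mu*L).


Step 1: Convert all dimensions to SI (meters).
w = 199e-6 m, h = 49e-6 m, L = 40758e-6 m, dP = 182e3 Pa
Step 2: Q = w * h^3 * dP / (12 * mu * L)
Q = 199e-6 * (49e-6)^3 * 182e3 / (12 * 0.001 * 40758e-6) = 8.71201458e-09 m^3/s
Step 3: Convert Q from m^3/s to nL/s (1 m^3 = 1e12 nL, so multiply by 1e12).
Q = 8712.015 nL/s


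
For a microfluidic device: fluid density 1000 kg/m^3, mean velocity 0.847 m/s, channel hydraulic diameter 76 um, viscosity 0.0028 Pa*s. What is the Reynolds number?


Step 1: Convert Dh to meters: Dh = 76e-6 m
Step 2: Re = rho * v * Dh / mu
Re = 1000 * 0.847 * 76e-6 / 0.0028
Re = 22.99


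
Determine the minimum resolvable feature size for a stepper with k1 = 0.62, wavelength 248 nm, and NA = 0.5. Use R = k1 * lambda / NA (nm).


Step 1: Identify values: k1 = 0.62, lambda = 248 nm, NA = 0.5
Step 2: R = k1 * lambda / NA
R = 0.62 * 248 / 0.5
R = 307.5 nm


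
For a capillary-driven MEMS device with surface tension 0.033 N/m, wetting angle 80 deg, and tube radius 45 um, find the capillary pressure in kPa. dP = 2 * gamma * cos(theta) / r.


Step 1: cos(80 deg) = 0.1736
Step 2: Convert r to m: r = 45e-6 m
Step 3: dP = 2 * 0.033 * 0.1736 / 45e-6 = 254.6 Pa
Step 4: Convert Pa to kPa (divide by 1000).
dP = 0.25 kPa


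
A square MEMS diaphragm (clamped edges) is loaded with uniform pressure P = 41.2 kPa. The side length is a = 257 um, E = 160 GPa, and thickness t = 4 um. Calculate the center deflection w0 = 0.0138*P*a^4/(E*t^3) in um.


Step 1: Convert pressure to compatible units (E is in GPa, so P in GPa).
P = 41.2 kPa = 41.2e-6 GPa
Step 2: Compute numerator: 0.0138 * P * a^4.
a^4 = 257^4 = 4362470401
numerator = 0.0138 * 41.2e-6 * 4362470401 = 2.48033e+03
Step 3: Compute denominator: E * t^3 = 160 * 4^3 = 10240
Step 4: w0 = numerator / denominator = 2.48033e+03 / 10240 = 0.2422 um


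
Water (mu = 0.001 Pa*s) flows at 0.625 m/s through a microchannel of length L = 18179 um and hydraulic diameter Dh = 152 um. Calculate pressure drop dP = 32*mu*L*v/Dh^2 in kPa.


Step 1: Convert to SI: L = 18179e-6 m, Dh = 152e-6 m
Step 2: dP = 32 * 0.001 * 18179e-6 * 0.625 / (152e-6)^2
Step 3: dP = 15736.67 Pa
Step 4: Convert to kPa: dP = 15.74 kPa


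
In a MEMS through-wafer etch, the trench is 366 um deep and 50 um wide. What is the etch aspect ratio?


Step 1: AR = depth / width
Step 2: AR = 366 / 50
AR = 7.3


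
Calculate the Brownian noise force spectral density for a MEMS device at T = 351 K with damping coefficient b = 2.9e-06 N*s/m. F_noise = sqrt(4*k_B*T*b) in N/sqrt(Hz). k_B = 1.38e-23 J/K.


Step 1: Compute 4 * k_B * T * b
= 4 * 1.38e-23 * 351 * 2.9e-06
= 5.6188e-26 N^2/Hz
Step 2: F_noise = sqrt(5.6188e-26)
F_noise = 2.37e-13 N/sqrt(Hz)


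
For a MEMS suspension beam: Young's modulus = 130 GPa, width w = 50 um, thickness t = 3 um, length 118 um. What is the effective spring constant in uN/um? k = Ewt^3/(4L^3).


Step 1: Convert E to consistent units (1 GPa = 1000 uN/um^2).
E = 130 GPa = 130000 uN/um^2
Step 2: Compute t^3 = 3^3 = 27
Step 3: Compute L^3 = 118^3 = 1643032
Step 4: k = 130000 * 50 * 27 / (4 * 1643032)
k = 26.7037 uN/um


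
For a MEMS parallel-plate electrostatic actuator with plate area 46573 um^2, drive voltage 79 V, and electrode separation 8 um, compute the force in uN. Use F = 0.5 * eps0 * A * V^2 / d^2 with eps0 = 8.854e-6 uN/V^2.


Step 1: Identify parameters.
eps0 = 8.854e-6 uN/V^2, A = 46573 um^2, V = 79 V, d = 8 um
Step 2: Compute V^2 = 79^2 = 6241
Step 3: Compute d^2 = 8^2 = 64
Step 4: F = 0.5 * 8.854e-6 * 46573 * 6241 / 64
F = 20.106 uN


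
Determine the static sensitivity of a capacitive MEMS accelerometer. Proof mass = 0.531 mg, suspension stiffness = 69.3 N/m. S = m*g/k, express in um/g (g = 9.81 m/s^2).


Step 1: Convert mass: m = 0.531 mg = 5.31e-07 kg
Step 2: S = m * g / k = 5.31e-07 * 9.81 / 69.3
Step 3: S = 7.52e-08 m/g
Step 4: Convert to um/g: S = 0.075 um/g


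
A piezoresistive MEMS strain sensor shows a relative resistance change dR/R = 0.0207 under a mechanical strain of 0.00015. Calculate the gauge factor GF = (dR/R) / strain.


Step 1: Identify values.
dR/R = 0.0207, strain = 0.00015
Step 2: GF = (dR/R) / strain = 0.0207 / 0.00015
GF = 138.0


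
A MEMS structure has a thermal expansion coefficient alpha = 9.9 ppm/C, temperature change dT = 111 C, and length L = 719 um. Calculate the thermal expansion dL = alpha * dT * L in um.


Step 1: Convert CTE: alpha = 9.9 ppm/C = 9.9e-6 /C
Step 2: dL = 9.9e-6 * 111 * 719
dL = 0.7901 um


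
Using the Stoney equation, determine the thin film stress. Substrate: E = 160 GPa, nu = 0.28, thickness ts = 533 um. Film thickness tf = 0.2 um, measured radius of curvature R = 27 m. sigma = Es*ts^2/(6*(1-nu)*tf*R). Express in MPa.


Step 1: Compute numerator: Es * ts^2 = 160 * 533^2 = 45454240 (GPa*um^2)
Step 2: Compute denominator (R in um): 6*(1-nu)*tf*R = 6*0.72*0.2*27e6 = 23328000.0 (um^2)
Step 3: sigma (GPa) = 45454240 / 23328000.0 = 1.948484e+00 GPa
Step 4: Convert to MPa (x1000): sigma = 1948.5 MPa


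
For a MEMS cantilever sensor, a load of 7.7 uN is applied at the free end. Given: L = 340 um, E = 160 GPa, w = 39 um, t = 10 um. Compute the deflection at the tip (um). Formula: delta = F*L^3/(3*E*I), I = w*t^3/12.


Step 1: Calculate the second moment of area.
I = w * t^3 / 12 = 39 * 10^3 / 12 = 3250.0 um^4
Step 2: Convert E to consistent units (1 GPa = 1000 uN/um^2).
E = 160 GPa = 160000 uN/um^2
Step 3: Calculate tip deflection.
delta = F * L^3 / (3 * E * I)
delta = 7.7 * 340^3 / (3 * 160000 * 3250.0)
delta = 0.194 um


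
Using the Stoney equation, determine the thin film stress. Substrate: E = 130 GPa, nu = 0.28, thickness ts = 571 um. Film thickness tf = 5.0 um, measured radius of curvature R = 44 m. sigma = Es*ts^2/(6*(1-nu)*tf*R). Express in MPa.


Step 1: Compute numerator: Es * ts^2 = 130 * 571^2 = 42385330 (GPa*um^2)
Step 2: Compute denominator (R in um): 6*(1-nu)*tf*R = 6*0.72*5.0*44e6 = 950400000.0 (um^2)
Step 3: sigma (GPa) = 42385330 / 950400000.0 = 4.4597e-02 GPa
Step 4: Convert to MPa (x1000): sigma = 44.6 MPa


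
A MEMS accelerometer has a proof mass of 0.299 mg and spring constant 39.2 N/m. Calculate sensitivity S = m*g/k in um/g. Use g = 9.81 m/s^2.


Step 1: Convert mass: m = 0.299 mg = 2.99e-07 kg
Step 2: S = m * g / k = 2.99e-07 * 9.81 / 39.2
Step 3: S = 7.48e-08 m/g
Step 4: Convert to um/g: S = 0.075 um/g


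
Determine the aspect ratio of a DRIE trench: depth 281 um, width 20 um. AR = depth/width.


Step 1: AR = depth / width
Step 2: AR = 281 / 20
AR = 14.1


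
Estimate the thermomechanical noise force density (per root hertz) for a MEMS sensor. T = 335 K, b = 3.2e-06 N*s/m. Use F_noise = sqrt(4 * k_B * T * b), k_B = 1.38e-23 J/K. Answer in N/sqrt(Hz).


Step 1: Compute 4 * k_B * T * b
= 4 * 1.38e-23 * 335 * 3.2e-06
= 5.9174e-26 N^2/Hz
Step 2: F_noise = sqrt(5.9174e-26)
F_noise = 2.43e-13 N/sqrt(Hz)


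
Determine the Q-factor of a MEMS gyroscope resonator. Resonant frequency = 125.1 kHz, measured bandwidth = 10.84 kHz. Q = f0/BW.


Step 1: Q = f0 / bandwidth
Step 2: Q = 125.1 / 10.84
Q = 11.5


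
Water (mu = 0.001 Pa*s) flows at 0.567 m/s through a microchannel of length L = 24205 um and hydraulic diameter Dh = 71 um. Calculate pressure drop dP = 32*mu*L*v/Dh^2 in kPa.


Step 1: Convert to SI: L = 24205e-6 m, Dh = 71e-6 m
Step 2: dP = 32 * 0.001 * 24205e-6 * 0.567 / (71e-6)^2
Step 3: dP = 87120.71 Pa
Step 4: Convert to kPa: dP = 87.12 kPa


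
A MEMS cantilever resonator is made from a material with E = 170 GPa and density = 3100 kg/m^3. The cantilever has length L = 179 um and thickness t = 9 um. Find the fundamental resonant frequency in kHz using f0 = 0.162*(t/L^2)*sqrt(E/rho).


Step 1: Convert units to SI.
t_SI = 9e-6 m, L_SI = 179e-6 m
Step 2: Calculate sqrt(E/rho).
sqrt(170e9 / 3100) = 7405.32 m/s
Step 3: Compute f0.
f0 = 0.162 * 9e-6 / (179e-6)^2 * 7405.32 = 336973.1 Hz = 336.97 kHz


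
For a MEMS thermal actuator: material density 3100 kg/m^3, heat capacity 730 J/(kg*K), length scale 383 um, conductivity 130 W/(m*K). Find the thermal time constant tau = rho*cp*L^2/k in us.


Step 1: Convert L to m: L = 383e-6 m
Step 2: L^2 = (383e-6)^2 = 1.46689e-07 m^2
Step 3: tau = 3100 * 730 * 1.46689e-07 / 130 = 2.55351698e-03 s
Step 4: Convert to microseconds (multiply by 1e6).
tau = 2553.517 us


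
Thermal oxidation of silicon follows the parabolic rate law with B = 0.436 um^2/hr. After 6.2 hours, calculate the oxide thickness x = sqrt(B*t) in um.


Step 1: Compute B*t = 0.436 * 6.2 = 2.7032
Step 2: x = sqrt(2.7032)
x = 1.644 um


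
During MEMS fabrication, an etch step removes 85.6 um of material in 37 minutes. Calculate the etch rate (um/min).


Step 1: Etch rate = depth / time
Step 2: rate = 85.6 / 37
rate = 2.314 um/min


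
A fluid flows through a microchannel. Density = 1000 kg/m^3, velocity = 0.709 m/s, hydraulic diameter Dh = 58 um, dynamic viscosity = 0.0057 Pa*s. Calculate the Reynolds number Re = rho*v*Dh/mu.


Step 1: Convert Dh to meters: Dh = 58e-6 m
Step 2: Re = rho * v * Dh / mu
Re = 1000 * 0.709 * 58e-6 / 0.0057
Re = 7.214


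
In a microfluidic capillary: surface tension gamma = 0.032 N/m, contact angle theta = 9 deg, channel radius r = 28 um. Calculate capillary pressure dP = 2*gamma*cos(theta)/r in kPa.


Step 1: cos(9 deg) = 0.9877
Step 2: Convert r to m: r = 28e-6 m
Step 3: dP = 2 * 0.032 * 0.9877 / 28e-6 = 2257.6 Pa
Step 4: Convert Pa to kPa (divide by 1000).
dP = 2.26 kPa


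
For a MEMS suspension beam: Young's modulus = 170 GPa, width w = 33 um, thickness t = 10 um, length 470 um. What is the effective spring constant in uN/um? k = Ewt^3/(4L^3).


Step 1: Convert E to consistent units (1 GPa = 1000 uN/um^2).
E = 170 GPa = 170000 uN/um^2
Step 2: Compute t^3 = 10^3 = 1000
Step 3: Compute L^3 = 470^3 = 103823000
Step 4: k = 170000 * 33 * 1000 / (4 * 103823000)
k = 13.5086 uN/um


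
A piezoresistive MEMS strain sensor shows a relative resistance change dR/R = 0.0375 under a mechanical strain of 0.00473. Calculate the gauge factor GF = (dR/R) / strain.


Step 1: Identify values.
dR/R = 0.0375, strain = 0.00473
Step 2: GF = (dR/R) / strain = 0.0375 / 0.00473
GF = 7.9


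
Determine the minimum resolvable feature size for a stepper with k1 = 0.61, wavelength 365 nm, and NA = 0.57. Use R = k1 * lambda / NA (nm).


Step 1: Identify values: k1 = 0.61, lambda = 365 nm, NA = 0.57
Step 2: R = k1 * lambda / NA
R = 0.61 * 365 / 0.57
R = 390.6 nm


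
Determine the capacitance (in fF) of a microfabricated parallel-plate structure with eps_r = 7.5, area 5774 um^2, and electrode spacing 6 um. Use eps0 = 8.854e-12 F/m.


Step 1: Convert area to m^2: A = 5774e-12 m^2
Step 2: Convert gap to m: d = 6e-6 m
Step 3: C = eps0 * eps_r * A / d
C = 8.854e-12 * 7.5 * 5774e-12 / 6e-6
Step 4: Convert to fF (multiply by 1e15).
C = 63.9 fF


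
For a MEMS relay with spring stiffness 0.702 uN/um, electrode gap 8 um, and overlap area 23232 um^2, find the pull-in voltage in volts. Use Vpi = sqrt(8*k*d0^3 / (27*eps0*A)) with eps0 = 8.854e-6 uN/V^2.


Step 1: Compute numerator: 8 * k * d0^3 = 8 * 0.702 * 8^3 = 2875.392
Step 2: Compute denominator: 27 * eps0 * A = 27 * 8.854e-6 * 23232 = 5.553795
Step 3: Vpi = sqrt(2875.392 / 5.553795)
Vpi = 22.75 V


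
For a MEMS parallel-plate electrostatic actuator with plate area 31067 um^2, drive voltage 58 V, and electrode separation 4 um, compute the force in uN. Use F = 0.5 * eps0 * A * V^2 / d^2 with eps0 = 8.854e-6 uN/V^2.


Step 1: Identify parameters.
eps0 = 8.854e-6 uN/V^2, A = 31067 um^2, V = 58 V, d = 4 um
Step 2: Compute V^2 = 58^2 = 3364
Step 3: Compute d^2 = 4^2 = 16
Step 4: F = 0.5 * 8.854e-6 * 31067 * 3364 / 16
F = 28.916 uN


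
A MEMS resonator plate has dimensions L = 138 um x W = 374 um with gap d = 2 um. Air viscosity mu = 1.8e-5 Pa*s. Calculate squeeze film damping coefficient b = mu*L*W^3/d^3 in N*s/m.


Step 1: Convert to SI.
L = 138e-6 m, W = 374e-6 m, d = 2e-6 m
Step 2: W^3 = (374e-6)^3 = 5.23e-11 m^3
Step 3: d^3 = (2e-6)^3 = 8.00e-18 m^3
Step 4: b = 1.8e-5 * 138e-6 * 5.23e-11 / 8.00e-18
b = 1.62e-02 N*s/m


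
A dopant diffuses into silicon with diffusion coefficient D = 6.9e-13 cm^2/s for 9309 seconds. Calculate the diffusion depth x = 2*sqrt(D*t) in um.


Step 1: Compute D*t = 6.9e-13 * 9309 = 6.42321e-09 cm^2
Step 2: sqrt(D*t) = 8.01449e-05 cm
Step 3: x = 2 * 8.01449e-05 cm = 1.602898e-04 cm
Step 4: Convert to um (1 cm = 1e4 um): x = 1.603 um


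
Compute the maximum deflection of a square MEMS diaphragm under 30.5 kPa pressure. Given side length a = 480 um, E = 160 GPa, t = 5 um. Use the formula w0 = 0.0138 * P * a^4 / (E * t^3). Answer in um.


Step 1: Convert pressure to compatible units (E is in GPa, so P in GPa).
P = 30.5 kPa = 30.5e-6 GPa
Step 2: Compute numerator: 0.0138 * P * a^4.
a^4 = 480^4 = 53084160000
numerator = 0.0138 * 30.5e-6 * 53084160000 = 2.234312e+04
Step 3: Compute denominator: E * t^3 = 160 * 5^3 = 20000
Step 4: w0 = numerator / denominator = 2.234312e+04 / 20000 = 1.1172 um


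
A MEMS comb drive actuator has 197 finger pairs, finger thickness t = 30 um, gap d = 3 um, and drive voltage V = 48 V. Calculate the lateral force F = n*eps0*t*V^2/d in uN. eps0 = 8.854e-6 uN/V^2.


Step 1: Parameters: n=197, eps0=8.854e-6 uN/V^2, t=30 um, V=48 V, d=3 um
Step 2: V^2 = 2304
Step 3: F = 197 * 8.854e-6 * 30 * 2304 / 3
F = 40.187 uN


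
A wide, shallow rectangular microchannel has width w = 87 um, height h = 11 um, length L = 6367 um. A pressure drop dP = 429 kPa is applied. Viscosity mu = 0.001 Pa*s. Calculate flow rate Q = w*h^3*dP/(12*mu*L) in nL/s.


Step 1: Convert all dimensions to SI (meters).
w = 87e-6 m, h = 11e-6 m, L = 6367e-6 m, dP = 429e3 Pa
Step 2: Q = w * h^3 * dP / (12 * mu * L)
Q = 87e-6 * (11e-6)^3 * 429e3 / (12 * 0.001 * 6367e-6) = 6.5018733e-10 m^3/s
Step 3: Convert Q from m^3/s to nL/s (1 m^3 = 1e12 nL, so multiply by 1e12).
Q = 650.187 nL/s


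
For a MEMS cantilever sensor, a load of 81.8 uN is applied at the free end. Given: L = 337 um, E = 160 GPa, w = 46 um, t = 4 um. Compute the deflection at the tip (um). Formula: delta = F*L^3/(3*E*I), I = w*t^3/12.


Step 1: Calculate the second moment of area.
I = w * t^3 / 12 = 46 * 4^3 / 12 = 245.3333 um^4
Step 2: Convert E to consistent units (1 GPa = 1000 uN/um^2).
E = 160 GPa = 160000 uN/um^2
Step 3: Calculate tip deflection.
delta = F * L^3 / (3 * E * I)
delta = 81.8 * 337^3 / (3 * 160000 * 245.3333)
delta = 26.5855 um


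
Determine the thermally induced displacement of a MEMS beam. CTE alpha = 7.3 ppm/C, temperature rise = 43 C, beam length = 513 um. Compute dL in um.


Step 1: Convert CTE: alpha = 7.3 ppm/C = 7.3e-6 /C
Step 2: dL = 7.3e-6 * 43 * 513
dL = 0.161 um


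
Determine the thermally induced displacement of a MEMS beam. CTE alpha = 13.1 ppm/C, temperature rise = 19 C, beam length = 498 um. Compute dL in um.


Step 1: Convert CTE: alpha = 13.1 ppm/C = 13.1e-6 /C
Step 2: dL = 13.1e-6 * 19 * 498
dL = 0.124 um


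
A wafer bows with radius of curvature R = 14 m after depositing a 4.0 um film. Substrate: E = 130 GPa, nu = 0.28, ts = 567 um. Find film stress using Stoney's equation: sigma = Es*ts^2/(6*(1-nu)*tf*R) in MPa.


Step 1: Compute numerator: Es * ts^2 = 130 * 567^2 = 41793570 (GPa*um^2)
Step 2: Compute denominator (R in um): 6*(1-nu)*tf*R = 6*0.72*4.0*14e6 = 241920000.0 (um^2)
Step 3: sigma (GPa) = 41793570 / 241920000.0 = 1.72758e-01 GPa
Step 4: Convert to MPa (x1000): sigma = 172.8 MPa


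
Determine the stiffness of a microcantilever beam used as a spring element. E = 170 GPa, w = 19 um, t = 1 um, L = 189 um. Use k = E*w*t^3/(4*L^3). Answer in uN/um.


Step 1: Convert E to consistent units (1 GPa = 1000 uN/um^2).
E = 170 GPa = 170000 uN/um^2
Step 2: Compute t^3 = 1^3 = 1
Step 3: Compute L^3 = 189^3 = 6751269
Step 4: k = 170000 * 19 * 1 / (4 * 6751269)
k = 0.1196 uN/um


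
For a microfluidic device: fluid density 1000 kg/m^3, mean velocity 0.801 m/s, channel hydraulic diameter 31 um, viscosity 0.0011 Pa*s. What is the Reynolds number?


Step 1: Convert Dh to meters: Dh = 31e-6 m
Step 2: Re = rho * v * Dh / mu
Re = 1000 * 0.801 * 31e-6 / 0.0011
Re = 22.574


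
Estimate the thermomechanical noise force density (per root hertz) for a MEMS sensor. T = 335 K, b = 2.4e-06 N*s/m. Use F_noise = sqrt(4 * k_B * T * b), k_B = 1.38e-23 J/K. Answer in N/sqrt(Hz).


Step 1: Compute 4 * k_B * T * b
= 4 * 1.38e-23 * 335 * 2.4e-06
= 4.4381e-26 N^2/Hz
Step 2: F_noise = sqrt(4.4381e-26)
F_noise = 2.11e-13 N/sqrt(Hz)


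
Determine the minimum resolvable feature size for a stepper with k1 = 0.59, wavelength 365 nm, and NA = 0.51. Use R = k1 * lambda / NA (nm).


Step 1: Identify values: k1 = 0.59, lambda = 365 nm, NA = 0.51
Step 2: R = k1 * lambda / NA
R = 0.59 * 365 / 0.51
R = 422.3 nm


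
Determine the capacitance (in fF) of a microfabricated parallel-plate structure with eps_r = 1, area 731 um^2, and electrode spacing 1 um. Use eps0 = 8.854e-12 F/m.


Step 1: Convert area to m^2: A = 731e-12 m^2
Step 2: Convert gap to m: d = 1e-6 m
Step 3: C = eps0 * eps_r * A / d
C = 8.854e-12 * 1 * 731e-12 / 1e-6
Step 4: Convert to fF (multiply by 1e15).
C = 6.47 fF


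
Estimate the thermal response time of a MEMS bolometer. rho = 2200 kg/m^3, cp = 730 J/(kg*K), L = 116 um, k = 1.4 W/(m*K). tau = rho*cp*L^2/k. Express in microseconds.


Step 1: Convert L to m: L = 116e-6 m
Step 2: L^2 = (116e-6)^2 = 1.3456e-08 m^2
Step 3: tau = 2200 * 730 * 1.3456e-08 / 1.4 = 1.543595429e-02 s
Step 4: Convert to microseconds (multiply by 1e6).
tau = 15435.954 us


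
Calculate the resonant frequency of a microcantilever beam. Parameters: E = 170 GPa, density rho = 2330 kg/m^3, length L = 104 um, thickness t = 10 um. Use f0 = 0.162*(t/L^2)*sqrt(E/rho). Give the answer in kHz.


Step 1: Convert units to SI.
t_SI = 10e-6 m, L_SI = 104e-6 m
Step 2: Calculate sqrt(E/rho).
sqrt(170e9 / 2330) = 8541.74 m/s
Step 3: Compute f0.
f0 = 0.162 * 10e-6 / (104e-6)^2 * 8541.74 = 1279365.6 Hz = 1279.37 kHz


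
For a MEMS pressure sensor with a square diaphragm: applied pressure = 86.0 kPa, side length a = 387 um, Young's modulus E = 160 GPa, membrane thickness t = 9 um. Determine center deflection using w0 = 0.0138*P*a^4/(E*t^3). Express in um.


Step 1: Convert pressure to compatible units (E is in GPa, so P in GPa).
P = 86.0 kPa = 86.0e-6 GPa
Step 2: Compute numerator: 0.0138 * P * a^4.
a^4 = 387^4 = 22430753361
numerator = 0.0138 * 86.0e-6 * 22430753361 = 2.66208e+04
Step 3: Compute denominator: E * t^3 = 160 * 9^3 = 116640
Step 4: w0 = numerator / denominator = 2.66208e+04 / 116640 = 0.2282 um


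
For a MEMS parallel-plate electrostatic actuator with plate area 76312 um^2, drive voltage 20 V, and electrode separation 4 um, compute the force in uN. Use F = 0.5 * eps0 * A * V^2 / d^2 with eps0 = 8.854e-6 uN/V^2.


Step 1: Identify parameters.
eps0 = 8.854e-6 uN/V^2, A = 76312 um^2, V = 20 V, d = 4 um
Step 2: Compute V^2 = 20^2 = 400
Step 3: Compute d^2 = 4^2 = 16
Step 4: F = 0.5 * 8.854e-6 * 76312 * 400 / 16
F = 8.446 uN


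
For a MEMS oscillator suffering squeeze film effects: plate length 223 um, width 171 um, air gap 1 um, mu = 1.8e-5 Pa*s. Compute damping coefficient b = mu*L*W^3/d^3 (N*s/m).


Step 1: Convert to SI.
L = 223e-6 m, W = 171e-6 m, d = 1e-6 m
Step 2: W^3 = (171e-6)^3 = 5.00e-12 m^3
Step 3: d^3 = (1e-6)^3 = 1.00e-18 m^3
Step 4: b = 1.8e-5 * 223e-6 * 5.00e-12 / 1.00e-18
b = 2.01e-02 N*s/m


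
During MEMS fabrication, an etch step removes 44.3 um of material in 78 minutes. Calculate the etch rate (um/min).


Step 1: Etch rate = depth / time
Step 2: rate = 44.3 / 78
rate = 0.568 um/min


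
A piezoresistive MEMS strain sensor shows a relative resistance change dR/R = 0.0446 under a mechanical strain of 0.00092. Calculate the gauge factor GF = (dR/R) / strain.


Step 1: Identify values.
dR/R = 0.0446, strain = 0.00092
Step 2: GF = (dR/R) / strain = 0.0446 / 0.00092
GF = 48.5


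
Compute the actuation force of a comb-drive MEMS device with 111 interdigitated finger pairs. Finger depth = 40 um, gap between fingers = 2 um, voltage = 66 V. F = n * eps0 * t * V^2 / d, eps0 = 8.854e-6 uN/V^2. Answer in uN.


Step 1: Parameters: n=111, eps0=8.854e-6 uN/V^2, t=40 um, V=66 V, d=2 um
Step 2: V^2 = 4356
Step 3: F = 111 * 8.854e-6 * 40 * 4356 / 2
F = 85.621 uN


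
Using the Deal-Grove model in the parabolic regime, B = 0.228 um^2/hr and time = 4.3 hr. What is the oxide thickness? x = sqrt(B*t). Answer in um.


Step 1: Compute B*t = 0.228 * 4.3 = 0.9804
Step 2: x = sqrt(0.9804)
x = 0.99 um


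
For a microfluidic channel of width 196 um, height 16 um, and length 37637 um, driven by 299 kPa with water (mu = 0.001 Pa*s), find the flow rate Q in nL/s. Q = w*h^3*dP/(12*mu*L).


Step 1: Convert all dimensions to SI (meters).
w = 196e-6 m, h = 16e-6 m, L = 37637e-6 m, dP = 299e3 Pa
Step 2: Q = w * h^3 * dP / (12 * mu * L)
Q = 196e-6 * (16e-6)^3 * 299e3 / (12 * 0.001 * 37637e-6) = 5.3148494e-10 m^3/s
Step 3: Convert Q from m^3/s to nL/s (1 m^3 = 1e12 nL, so multiply by 1e12).
Q = 531.485 nL/s


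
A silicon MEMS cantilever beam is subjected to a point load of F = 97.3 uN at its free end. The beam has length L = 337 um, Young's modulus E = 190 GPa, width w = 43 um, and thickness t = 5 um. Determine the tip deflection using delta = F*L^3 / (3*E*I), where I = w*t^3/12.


Step 1: Calculate the second moment of area.
I = w * t^3 / 12 = 43 * 5^3 / 12 = 447.9167 um^4
Step 2: Convert E to consistent units (1 GPa = 1000 uN/um^2).
E = 190 GPa = 190000 uN/um^2
Step 3: Calculate tip deflection.
delta = F * L^3 / (3 * E * I)
delta = 97.3 * 337^3 / (3 * 190000 * 447.9167)
delta = 14.5858 um


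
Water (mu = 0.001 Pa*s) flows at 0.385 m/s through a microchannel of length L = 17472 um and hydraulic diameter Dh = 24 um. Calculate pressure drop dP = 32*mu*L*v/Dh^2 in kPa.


Step 1: Convert to SI: L = 17472e-6 m, Dh = 24e-6 m
Step 2: dP = 32 * 0.001 * 17472e-6 * 0.385 / (24e-6)^2
Step 3: dP = 373706.67 Pa
Step 4: Convert to kPa: dP = 373.71 kPa


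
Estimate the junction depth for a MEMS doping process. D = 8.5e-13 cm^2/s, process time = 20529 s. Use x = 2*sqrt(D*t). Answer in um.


Step 1: Compute D*t = 8.5e-13 * 20529 = 1.744965e-08 cm^2
Step 2: sqrt(D*t) = 1.32097e-04 cm
Step 3: x = 2 * 1.32097e-04 cm = 2.64194e-04 cm
Step 4: Convert to um (1 cm = 1e4 um): x = 2.642 um


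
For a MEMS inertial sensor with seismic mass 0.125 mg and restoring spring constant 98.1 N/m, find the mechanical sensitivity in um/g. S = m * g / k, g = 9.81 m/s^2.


Step 1: Convert mass: m = 0.125 mg = 1.25e-07 kg
Step 2: S = m * g / k = 1.25e-07 * 9.81 / 98.1
Step 3: S = 1.25e-08 m/g
Step 4: Convert to um/g: S = 0.012 um/g


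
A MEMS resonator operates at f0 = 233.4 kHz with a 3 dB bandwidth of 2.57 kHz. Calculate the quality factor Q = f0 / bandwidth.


Step 1: Q = f0 / bandwidth
Step 2: Q = 233.4 / 2.57
Q = 90.8


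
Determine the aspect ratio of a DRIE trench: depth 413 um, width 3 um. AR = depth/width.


Step 1: AR = depth / width
Step 2: AR = 413 / 3
AR = 137.7


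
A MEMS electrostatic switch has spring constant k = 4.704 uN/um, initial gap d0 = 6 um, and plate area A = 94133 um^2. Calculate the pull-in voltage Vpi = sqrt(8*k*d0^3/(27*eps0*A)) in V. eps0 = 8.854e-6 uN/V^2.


Step 1: Compute numerator: 8 * k * d0^3 = 8 * 4.704 * 6^3 = 8128.512
Step 2: Compute denominator: 27 * eps0 * A = 27 * 8.854e-6 * 94133 = 22.503247
Step 3: Vpi = sqrt(8128.512 / 22.503247)
Vpi = 19.01 V


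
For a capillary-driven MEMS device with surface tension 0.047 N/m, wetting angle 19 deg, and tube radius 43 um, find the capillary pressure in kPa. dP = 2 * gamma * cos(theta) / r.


Step 1: cos(19 deg) = 0.9455
Step 2: Convert r to m: r = 43e-6 m
Step 3: dP = 2 * 0.047 * 0.9455 / 43e-6 = 2066.9 Pa
Step 4: Convert Pa to kPa (divide by 1000).
dP = 2.07 kPa


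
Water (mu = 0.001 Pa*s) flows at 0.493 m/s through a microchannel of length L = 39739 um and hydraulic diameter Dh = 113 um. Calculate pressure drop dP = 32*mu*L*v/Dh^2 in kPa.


Step 1: Convert to SI: L = 39739e-6 m, Dh = 113e-6 m
Step 2: dP = 32 * 0.001 * 39739e-6 * 0.493 / (113e-6)^2
Step 3: dP = 49097.22 Pa
Step 4: Convert to kPa: dP = 49.1 kPa


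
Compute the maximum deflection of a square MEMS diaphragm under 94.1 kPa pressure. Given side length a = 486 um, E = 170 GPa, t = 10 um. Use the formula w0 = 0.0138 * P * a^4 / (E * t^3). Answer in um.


Step 1: Convert pressure to compatible units (E is in GPa, so P in GPa).
P = 94.1 kPa = 94.1e-6 GPa
Step 2: Compute numerator: 0.0138 * P * a^4.
a^4 = 486^4 = 55788550416
numerator = 0.0138 * 94.1e-6 * 55788550416 = 7.24459e+04
Step 3: Compute denominator: E * t^3 = 170 * 10^3 = 170000
Step 4: w0 = numerator / denominator = 7.24459e+04 / 170000 = 0.4262 um


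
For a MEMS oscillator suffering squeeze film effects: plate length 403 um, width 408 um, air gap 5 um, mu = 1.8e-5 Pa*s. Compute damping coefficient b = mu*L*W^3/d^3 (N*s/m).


Step 1: Convert to SI.
L = 403e-6 m, W = 408e-6 m, d = 5e-6 m
Step 2: W^3 = (408e-6)^3 = 6.79e-11 m^3
Step 3: d^3 = (5e-6)^3 = 1.25e-16 m^3
Step 4: b = 1.8e-5 * 403e-6 * 6.79e-11 / 1.25e-16
b = 3.94e-03 N*s/m


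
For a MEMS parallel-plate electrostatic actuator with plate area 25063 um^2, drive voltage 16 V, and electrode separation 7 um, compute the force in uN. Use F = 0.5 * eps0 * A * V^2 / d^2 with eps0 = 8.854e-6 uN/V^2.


Step 1: Identify parameters.
eps0 = 8.854e-6 uN/V^2, A = 25063 um^2, V = 16 V, d = 7 um
Step 2: Compute V^2 = 16^2 = 256
Step 3: Compute d^2 = 7^2 = 49
Step 4: F = 0.5 * 8.854e-6 * 25063 * 256 / 49
F = 0.58 uN


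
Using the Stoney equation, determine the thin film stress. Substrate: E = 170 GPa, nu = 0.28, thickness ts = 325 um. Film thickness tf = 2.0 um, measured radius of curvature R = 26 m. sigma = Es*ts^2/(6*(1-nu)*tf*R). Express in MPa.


Step 1: Compute numerator: Es * ts^2 = 170 * 325^2 = 17956250 (GPa*um^2)
Step 2: Compute denominator (R in um): 6*(1-nu)*tf*R = 6*0.72*2.0*26e6 = 224640000.0 (um^2)
Step 3: sigma (GPa) = 17956250 / 224640000.0 = 7.9933e-02 GPa
Step 4: Convert to MPa (x1000): sigma = 79.9 MPa


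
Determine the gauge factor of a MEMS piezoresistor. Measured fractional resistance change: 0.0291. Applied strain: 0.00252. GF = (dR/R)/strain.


Step 1: Identify values.
dR/R = 0.0291, strain = 0.00252
Step 2: GF = (dR/R) / strain = 0.0291 / 0.00252
GF = 11.5


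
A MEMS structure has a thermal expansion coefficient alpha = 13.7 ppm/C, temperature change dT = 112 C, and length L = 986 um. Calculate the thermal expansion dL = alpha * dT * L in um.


Step 1: Convert CTE: alpha = 13.7 ppm/C = 13.7e-6 /C
Step 2: dL = 13.7e-6 * 112 * 986
dL = 1.5129 um


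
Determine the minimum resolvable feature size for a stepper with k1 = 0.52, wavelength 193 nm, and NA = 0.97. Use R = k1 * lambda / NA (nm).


Step 1: Identify values: k1 = 0.52, lambda = 193 nm, NA = 0.97
Step 2: R = k1 * lambda / NA
R = 0.52 * 193 / 0.97
R = 103.5 nm


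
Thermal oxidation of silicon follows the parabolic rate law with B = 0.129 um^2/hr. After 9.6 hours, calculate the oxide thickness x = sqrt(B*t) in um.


Step 1: Compute B*t = 0.129 * 9.6 = 1.2384
Step 2: x = sqrt(1.2384)
x = 1.113 um


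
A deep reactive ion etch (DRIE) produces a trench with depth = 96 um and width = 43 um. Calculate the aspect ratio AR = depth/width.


Step 1: AR = depth / width
Step 2: AR = 96 / 43
AR = 2.2


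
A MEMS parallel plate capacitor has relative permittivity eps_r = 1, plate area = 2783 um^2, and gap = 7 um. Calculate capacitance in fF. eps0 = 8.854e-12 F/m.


Step 1: Convert area to m^2: A = 2783e-12 m^2
Step 2: Convert gap to m: d = 7e-6 m
Step 3: C = eps0 * eps_r * A / d
C = 8.854e-12 * 1 * 2783e-12 / 7e-6
Step 4: Convert to fF (multiply by 1e15).
C = 3.52 fF


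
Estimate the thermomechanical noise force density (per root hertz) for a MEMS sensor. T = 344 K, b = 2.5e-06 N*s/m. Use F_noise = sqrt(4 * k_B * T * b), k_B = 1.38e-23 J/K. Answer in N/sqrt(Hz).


Step 1: Compute 4 * k_B * T * b
= 4 * 1.38e-23 * 344 * 2.5e-06
= 4.7472e-26 N^2/Hz
Step 2: F_noise = sqrt(4.7472e-26)
F_noise = 2.18e-13 N/sqrt(Hz)


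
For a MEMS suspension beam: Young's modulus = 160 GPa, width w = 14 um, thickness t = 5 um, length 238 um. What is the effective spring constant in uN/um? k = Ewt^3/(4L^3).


Step 1: Convert E to consistent units (1 GPa = 1000 uN/um^2).
E = 160 GPa = 160000 uN/um^2
Step 2: Compute t^3 = 5^3 = 125
Step 3: Compute L^3 = 238^3 = 13481272
Step 4: k = 160000 * 14 * 125 / (4 * 13481272)
k = 5.1924 uN/um


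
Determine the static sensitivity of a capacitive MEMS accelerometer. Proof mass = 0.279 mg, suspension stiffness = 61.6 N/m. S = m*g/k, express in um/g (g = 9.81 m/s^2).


Step 1: Convert mass: m = 0.279 mg = 2.79e-07 kg
Step 2: S = m * g / k = 2.79e-07 * 9.81 / 61.6
Step 3: S = 4.44e-08 m/g
Step 4: Convert to um/g: S = 0.044 um/g


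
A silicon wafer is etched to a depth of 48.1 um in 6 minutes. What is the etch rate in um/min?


Step 1: Etch rate = depth / time
Step 2: rate = 48.1 / 6
rate = 8.017 um/min


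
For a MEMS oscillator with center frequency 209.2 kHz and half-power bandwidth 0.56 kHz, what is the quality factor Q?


Step 1: Q = f0 / bandwidth
Step 2: Q = 209.2 / 0.56
Q = 373.6


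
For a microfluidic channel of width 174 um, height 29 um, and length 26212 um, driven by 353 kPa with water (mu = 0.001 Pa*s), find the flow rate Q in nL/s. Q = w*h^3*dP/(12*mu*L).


Step 1: Convert all dimensions to SI (meters).
w = 174e-6 m, h = 29e-6 m, L = 26212e-6 m, dP = 353e3 Pa
Step 2: Q = w * h^3 * dP / (12 * mu * L)
Q = 174e-6 * (29e-6)^3 * 353e3 / (12 * 0.001 * 26212e-6) = 4.76251703e-09 m^3/s
Step 3: Convert Q from m^3/s to nL/s (1 m^3 = 1e12 nL, so multiply by 1e12).
Q = 4762.517 nL/s


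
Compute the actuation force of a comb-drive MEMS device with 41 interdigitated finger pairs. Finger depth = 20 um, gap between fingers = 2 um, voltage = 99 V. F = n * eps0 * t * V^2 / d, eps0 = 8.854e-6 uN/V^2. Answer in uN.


Step 1: Parameters: n=41, eps0=8.854e-6 uN/V^2, t=20 um, V=99 V, d=2 um
Step 2: V^2 = 9801
Step 3: F = 41 * 8.854e-6 * 20 * 9801 / 2
F = 35.579 uN


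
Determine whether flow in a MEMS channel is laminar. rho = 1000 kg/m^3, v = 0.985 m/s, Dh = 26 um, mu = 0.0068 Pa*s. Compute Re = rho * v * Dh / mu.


Step 1: Convert Dh to meters: Dh = 26e-6 m
Step 2: Re = rho * v * Dh / mu
Re = 1000 * 0.985 * 26e-6 / 0.0068
Re = 3.766
Since Re = 3.766 is below ~2300, the flow is laminar.


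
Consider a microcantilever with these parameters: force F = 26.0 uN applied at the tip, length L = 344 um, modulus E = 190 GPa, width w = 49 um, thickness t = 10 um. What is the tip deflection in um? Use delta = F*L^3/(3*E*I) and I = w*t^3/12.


Step 1: Calculate the second moment of area.
I = w * t^3 / 12 = 49 * 10^3 / 12 = 4083.3333 um^4
Step 2: Convert E to consistent units (1 GPa = 1000 uN/um^2).
E = 190 GPa = 190000 uN/um^2
Step 3: Calculate tip deflection.
delta = F * L^3 / (3 * E * I)
delta = 26.0 * 344^3 / (3 * 190000 * 4083.3333)
delta = 0.4547 um


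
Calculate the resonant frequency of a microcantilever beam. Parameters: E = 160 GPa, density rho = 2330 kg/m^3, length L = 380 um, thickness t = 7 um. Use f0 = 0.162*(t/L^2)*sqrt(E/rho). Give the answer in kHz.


Step 1: Convert units to SI.
t_SI = 7e-6 m, L_SI = 380e-6 m
Step 2: Calculate sqrt(E/rho).
sqrt(160e9 / 2330) = 8286.71 m/s
Step 3: Compute f0.
f0 = 0.162 * 7e-6 / (380e-6)^2 * 8286.71 = 65077.1 Hz = 65.08 kHz


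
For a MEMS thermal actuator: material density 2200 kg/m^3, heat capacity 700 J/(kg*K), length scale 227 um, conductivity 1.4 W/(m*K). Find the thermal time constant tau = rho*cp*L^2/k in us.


Step 1: Convert L to m: L = 227e-6 m
Step 2: L^2 = (227e-6)^2 = 5.1529e-08 m^2
Step 3: tau = 2200 * 700 * 5.1529e-08 / 1.4 = 5.66819e-02 s
Step 4: Convert to microseconds (multiply by 1e6).
tau = 56681.9 us
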